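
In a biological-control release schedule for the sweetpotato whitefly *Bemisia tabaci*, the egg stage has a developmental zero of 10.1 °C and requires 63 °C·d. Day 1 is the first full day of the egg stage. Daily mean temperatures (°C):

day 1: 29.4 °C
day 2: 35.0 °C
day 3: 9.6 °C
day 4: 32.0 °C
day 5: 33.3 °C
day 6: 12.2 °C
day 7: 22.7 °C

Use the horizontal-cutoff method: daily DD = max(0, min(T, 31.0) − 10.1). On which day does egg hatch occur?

Daily DD above 10.1 °C (capped at 20.9): 19.3, 20.9, 0.0, 20.9, 20.9, 2.1, 12.6.
Cumulative: 19.3, 40.2, 40.2, 61.1, 82.0, 84.1, 96.7.
The total first reaches 63 DD on day 5.

day 5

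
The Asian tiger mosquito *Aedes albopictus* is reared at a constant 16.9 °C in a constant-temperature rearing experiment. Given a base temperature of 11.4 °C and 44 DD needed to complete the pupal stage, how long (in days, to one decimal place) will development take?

8.0 days

Daily accumulation = 16.9 − 11.4 = 5.5 DD/day.
Duration = 44 / 5.5 = 8.000 ≈ 8.0 days.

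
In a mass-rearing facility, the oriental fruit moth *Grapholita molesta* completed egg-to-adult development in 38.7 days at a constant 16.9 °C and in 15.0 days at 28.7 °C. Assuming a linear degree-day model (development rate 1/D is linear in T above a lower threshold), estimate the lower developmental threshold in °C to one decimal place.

9.4 °C

Under the model K = D·(T − T_b), so D₁·(T₁ − T_b) = D₂·(T₂ − T_b).
38.7·(16.9 − T_b) = 15.0·(28.7 − T_b)
T_b = (38.7·16.9 − 15.0·28.7) / (38.7 − 15.0) = 223.53 / 23.7 = 9.432 °C ≈ 9.4 °C.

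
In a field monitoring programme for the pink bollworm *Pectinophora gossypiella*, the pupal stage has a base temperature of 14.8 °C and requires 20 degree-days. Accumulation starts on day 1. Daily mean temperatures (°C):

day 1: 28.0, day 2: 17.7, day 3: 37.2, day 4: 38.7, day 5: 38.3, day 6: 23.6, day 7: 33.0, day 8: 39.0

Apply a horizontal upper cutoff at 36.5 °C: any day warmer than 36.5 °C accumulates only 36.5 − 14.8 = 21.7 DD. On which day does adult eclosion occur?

Daily DD above 14.8 °C (capped at 21.7): 13.2, 2.9, 21.7, 21.7, 21.7, 8.8, 18.2, 21.7.
Cumulative: 13.2, 16.1, 37.8, 59.5, 81.2, 90.0, 108.2, 129.9.
The total first reaches 20 DD on day 3.

day 3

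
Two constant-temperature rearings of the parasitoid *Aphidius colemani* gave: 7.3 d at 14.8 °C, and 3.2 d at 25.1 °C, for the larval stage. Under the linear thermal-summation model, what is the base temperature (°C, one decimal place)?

6.8 °C

Under the model K = D·(T − T_b), so D₁·(T₁ − T_b) = D₂·(T₂ − T_b).
7.3·(14.8 − T_b) = 3.2·(25.1 − T_b)
T_b = (7.3·14.8 − 3.2·25.1) / (7.3 − 3.2) = 27.72 / 4.1 = 6.761 °C ≈ 6.8 °C.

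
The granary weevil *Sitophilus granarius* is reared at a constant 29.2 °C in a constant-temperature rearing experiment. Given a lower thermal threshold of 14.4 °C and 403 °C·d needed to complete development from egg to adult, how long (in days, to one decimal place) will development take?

Daily accumulation = 29.2 − 14.4 = 14.8 DD/day.
Duration = 403 / 14.8 = 27.230 ≈ 27.2 days.

27.2 days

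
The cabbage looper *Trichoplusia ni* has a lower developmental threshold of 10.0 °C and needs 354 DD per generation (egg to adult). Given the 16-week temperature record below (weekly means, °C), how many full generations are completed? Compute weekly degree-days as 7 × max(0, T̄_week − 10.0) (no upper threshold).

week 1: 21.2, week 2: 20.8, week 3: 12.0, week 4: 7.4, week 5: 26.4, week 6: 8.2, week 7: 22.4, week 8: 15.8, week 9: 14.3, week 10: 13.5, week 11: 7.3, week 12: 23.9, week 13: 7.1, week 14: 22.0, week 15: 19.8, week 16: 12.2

2 generations

Weekly DD (7 × max(0, T̄ − 10.0)): 78.4, 75.6, 14.0, 0.0, 114.8, 0.0, 86.8, 40.6, 30.1, 24.5, 0.0, 97.3, 0.0, 84.0, 68.6, 15.4.
Season total = 730.1 DD.
Complete generations = ⌊730.1 / 354⌋ = 2.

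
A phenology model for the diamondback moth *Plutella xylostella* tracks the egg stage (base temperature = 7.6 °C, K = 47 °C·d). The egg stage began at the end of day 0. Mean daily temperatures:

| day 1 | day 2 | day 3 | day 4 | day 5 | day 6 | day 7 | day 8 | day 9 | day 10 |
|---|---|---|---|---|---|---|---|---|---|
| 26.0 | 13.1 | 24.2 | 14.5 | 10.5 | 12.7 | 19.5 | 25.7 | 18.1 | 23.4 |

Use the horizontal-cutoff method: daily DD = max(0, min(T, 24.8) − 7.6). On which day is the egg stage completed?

Daily DD above 7.6 °C (capped at 17.2): 17.2, 5.5, 16.6, 6.9, 2.9, 5.1, 11.9, 17.2, 10.5, 15.8.
Cumulative: 17.2, 22.7, 39.3, 46.2, 49.1, 54.2, 66.1, 83.3, 93.8, 109.6.
The total first reaches 47 DD on day 5.

day 5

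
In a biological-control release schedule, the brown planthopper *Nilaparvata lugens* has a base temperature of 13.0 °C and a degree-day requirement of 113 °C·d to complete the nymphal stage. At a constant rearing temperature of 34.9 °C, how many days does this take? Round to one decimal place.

Daily accumulation = 34.9 − 13.0 = 21.9 DD/day.
Duration = 113 / 21.9 = 5.160 ≈ 5.2 days.

5.2 days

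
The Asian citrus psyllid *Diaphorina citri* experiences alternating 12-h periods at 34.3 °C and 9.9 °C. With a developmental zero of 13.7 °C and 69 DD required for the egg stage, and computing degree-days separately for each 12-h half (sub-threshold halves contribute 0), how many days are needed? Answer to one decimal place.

Day half: max(0, 34.3 − 13.7) × 0.5 = 20.6 × 0.5 = 10.30 DD.
Night half: max(0, 9.9 − 13.7) × 0.5 = 0.0 × 0.5 = 0.00 DD.
Per 24 h: 10.30 DD/day.
Duration = 69 / 10.30 = 6.699 ≈ 6.7 days.

6.7 days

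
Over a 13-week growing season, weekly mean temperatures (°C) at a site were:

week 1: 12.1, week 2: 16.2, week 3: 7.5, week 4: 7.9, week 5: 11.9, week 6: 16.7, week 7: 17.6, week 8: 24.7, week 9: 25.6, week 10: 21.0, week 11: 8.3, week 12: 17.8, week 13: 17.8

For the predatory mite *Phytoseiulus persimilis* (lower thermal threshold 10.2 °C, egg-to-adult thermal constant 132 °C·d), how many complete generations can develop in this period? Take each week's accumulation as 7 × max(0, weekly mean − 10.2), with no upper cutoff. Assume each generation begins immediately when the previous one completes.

Weekly DD (7 × max(0, T̄ − 10.2)): 13.3, 42.0, 0.0, 0.0, 11.9, 45.5, 51.8, 101.5, 107.8, 75.6, 0.0, 53.2, 53.2.
Season total = 555.8 DD.
Complete generations = ⌊555.8 / 132⌋ = 4.

4 generations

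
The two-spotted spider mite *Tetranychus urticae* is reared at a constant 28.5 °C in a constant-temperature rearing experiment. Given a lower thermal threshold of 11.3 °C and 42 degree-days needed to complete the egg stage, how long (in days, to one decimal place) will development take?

2.4 days

Daily accumulation = 28.5 − 11.3 = 17.2 DD/day.
Duration = 42 / 17.2 = 2.442 ≈ 2.4 days.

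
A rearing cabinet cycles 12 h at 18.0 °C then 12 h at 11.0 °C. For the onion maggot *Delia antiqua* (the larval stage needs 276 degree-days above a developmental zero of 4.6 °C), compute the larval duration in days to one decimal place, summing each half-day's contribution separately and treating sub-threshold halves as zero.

27.9 days

Day half: max(0, 18.0 − 4.6) × 0.5 = 13.4 × 0.5 = 6.70 DD.
Night half: max(0, 11.0 − 4.6) × 0.5 = 6.4 × 0.5 = 3.20 DD.
Per 24 h: 9.90 DD/day.
Duration = 276 / 9.90 = 27.879 ≈ 27.9 days.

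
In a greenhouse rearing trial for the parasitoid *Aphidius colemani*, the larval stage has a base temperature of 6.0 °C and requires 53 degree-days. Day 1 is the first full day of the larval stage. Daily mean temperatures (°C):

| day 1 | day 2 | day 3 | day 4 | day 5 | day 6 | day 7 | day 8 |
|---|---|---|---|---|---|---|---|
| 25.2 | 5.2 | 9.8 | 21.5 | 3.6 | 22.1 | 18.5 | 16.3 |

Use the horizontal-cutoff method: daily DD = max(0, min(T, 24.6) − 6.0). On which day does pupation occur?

day 6

Daily DD above 6.0 °C (capped at 18.6): 18.6, 0.0, 3.8, 15.5, 0.0, 16.1, 12.5, 10.3.
Cumulative: 18.6, 18.6, 22.4, 37.9, 37.9, 54.0, 66.5, 76.8.
The total first reaches 53 DD on day 6.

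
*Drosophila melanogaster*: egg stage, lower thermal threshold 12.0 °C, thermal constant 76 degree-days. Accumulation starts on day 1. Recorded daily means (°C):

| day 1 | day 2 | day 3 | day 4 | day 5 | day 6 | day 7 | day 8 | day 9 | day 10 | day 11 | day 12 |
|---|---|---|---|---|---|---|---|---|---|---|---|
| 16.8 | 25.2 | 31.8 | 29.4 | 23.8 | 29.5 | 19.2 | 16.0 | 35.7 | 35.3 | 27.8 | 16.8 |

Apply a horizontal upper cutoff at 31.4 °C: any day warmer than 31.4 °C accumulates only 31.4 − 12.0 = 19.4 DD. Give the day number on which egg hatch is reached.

day 6

Daily DD above 12.0 °C (capped at 19.4): 4.8, 13.2, 19.4, 17.4, 11.8, 17.5, 7.2, 4.0, 19.4, 19.4, 15.8, 4.8.
Cumulative: 4.8, 18.0, 37.4, 54.8, 66.6, 84.1, 91.3, 95.3, 114.7, 134.1, 149.9, 154.7.
The total first reaches 76 DD on day 6.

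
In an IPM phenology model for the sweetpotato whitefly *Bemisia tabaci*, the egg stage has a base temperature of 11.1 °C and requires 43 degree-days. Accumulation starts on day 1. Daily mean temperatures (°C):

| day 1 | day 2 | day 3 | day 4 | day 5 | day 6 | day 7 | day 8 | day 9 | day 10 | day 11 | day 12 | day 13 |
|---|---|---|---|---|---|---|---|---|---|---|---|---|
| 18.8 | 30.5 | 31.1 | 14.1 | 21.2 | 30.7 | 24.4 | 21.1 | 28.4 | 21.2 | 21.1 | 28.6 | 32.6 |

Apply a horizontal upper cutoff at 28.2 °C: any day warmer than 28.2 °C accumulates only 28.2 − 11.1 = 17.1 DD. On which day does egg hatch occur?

Daily DD above 11.1 °C (capped at 17.1): 7.7, 17.1, 17.1, 3.0, 10.1, 17.1, 13.3, 10.0, 17.1, 10.1, 10.0, 17.1, 17.1.
Cumulative: 7.7, 24.8, 41.9, 44.9, 55.0, 72.1, 85.4, 95.4, 112.5, 122.6, 132.6, 149.7, 166.8.
The total first reaches 43 DD on day 4.

day 4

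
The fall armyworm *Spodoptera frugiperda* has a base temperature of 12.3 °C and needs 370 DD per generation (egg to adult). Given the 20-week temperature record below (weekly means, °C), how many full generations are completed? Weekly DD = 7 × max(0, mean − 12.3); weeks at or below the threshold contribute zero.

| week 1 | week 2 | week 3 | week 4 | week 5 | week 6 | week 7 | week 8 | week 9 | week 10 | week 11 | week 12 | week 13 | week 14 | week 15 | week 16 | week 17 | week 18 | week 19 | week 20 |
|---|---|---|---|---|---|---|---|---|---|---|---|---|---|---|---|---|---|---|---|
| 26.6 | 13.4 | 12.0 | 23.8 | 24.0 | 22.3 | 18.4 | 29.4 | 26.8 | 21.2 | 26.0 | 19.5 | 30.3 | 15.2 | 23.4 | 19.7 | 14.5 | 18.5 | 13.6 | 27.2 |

3 generations

Weekly DD (7 × max(0, T̄ − 12.3)): 100.1, 7.7, 0.0, 80.5, 81.9, 70.0, 42.7, 119.7, 101.5, 62.3, 95.9, 50.4, 126.0, 20.3, 77.7, 51.8, 15.4, 43.4, 9.1, 104.3.
Season total = 1260.7 DD.
Complete generations = ⌊1260.7 / 370⌋ = 3.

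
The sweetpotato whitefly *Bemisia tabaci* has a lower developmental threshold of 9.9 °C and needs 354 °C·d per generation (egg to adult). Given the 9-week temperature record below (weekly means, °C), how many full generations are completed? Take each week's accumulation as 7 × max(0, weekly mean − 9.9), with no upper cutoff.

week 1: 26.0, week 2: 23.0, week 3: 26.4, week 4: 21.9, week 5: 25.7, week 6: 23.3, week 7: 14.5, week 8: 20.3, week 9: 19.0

Weekly DD (7 × max(0, T̄ − 9.9)): 112.7, 91.7, 115.5, 84.0, 110.6, 93.8, 32.2, 72.8, 63.7.
Season total = 777.0 DD.
Complete generations = ⌊777.0 / 354⌋ = 2.

2 generations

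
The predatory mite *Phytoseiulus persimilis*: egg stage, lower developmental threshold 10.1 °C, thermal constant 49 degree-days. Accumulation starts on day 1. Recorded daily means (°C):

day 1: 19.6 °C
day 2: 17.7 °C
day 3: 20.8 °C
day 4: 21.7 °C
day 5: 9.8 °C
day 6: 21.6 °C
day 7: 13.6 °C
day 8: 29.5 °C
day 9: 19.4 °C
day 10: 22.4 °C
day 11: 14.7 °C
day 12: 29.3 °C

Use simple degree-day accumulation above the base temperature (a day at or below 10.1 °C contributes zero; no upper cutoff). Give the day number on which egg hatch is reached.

day 6

Daily DD above 10.1 °C: 9.5, 7.6, 10.7, 11.6, 0.0, 11.5, 3.5, 19.4, 9.3, 12.3, 4.6, 19.2.
Cumulative: 9.5, 17.1, 27.8, 39.4, 39.4, 50.9, 54.4, 73.8, 83.1, 95.4, 100.0, 119.2.
The total first reaches 49 DD on day 6.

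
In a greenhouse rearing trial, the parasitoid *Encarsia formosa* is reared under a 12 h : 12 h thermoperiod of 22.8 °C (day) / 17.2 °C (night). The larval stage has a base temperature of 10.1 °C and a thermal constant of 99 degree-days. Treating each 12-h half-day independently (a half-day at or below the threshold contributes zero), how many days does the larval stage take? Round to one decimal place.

Day half: max(0, 22.8 − 10.1) × 0.5 = 12.7 × 0.5 = 6.35 DD.
Night half: max(0, 17.2 − 10.1) × 0.5 = 7.1 × 0.5 = 3.55 DD.
Per 24 h: 9.90 DD/day.
Duration = 99 / 9.90 = 10.000 ≈ 10.0 days.

10.0 days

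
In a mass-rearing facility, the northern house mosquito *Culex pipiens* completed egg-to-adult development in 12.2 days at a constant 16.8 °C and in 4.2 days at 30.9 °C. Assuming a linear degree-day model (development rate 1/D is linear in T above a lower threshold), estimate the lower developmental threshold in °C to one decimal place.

Under the model K = D·(T − T_b), so D₁·(T₁ − T_b) = D₂·(T₂ − T_b).
12.2·(16.8 − T_b) = 4.2·(30.9 − T_b)
T_b = (12.2·16.8 − 4.2·30.9) / (12.2 − 4.2) = 75.18 / 8.0 = 9.398 °C ≈ 9.4 °C.

9.4 °C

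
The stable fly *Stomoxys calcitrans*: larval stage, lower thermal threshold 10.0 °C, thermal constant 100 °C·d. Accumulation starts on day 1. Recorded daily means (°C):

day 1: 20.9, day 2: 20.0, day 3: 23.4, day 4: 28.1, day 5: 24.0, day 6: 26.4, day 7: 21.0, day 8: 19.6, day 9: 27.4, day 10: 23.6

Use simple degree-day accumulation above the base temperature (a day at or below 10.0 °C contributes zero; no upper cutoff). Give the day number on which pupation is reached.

day 8

Daily DD above 10.0 °C: 10.9, 10.0, 13.4, 18.1, 14.0, 16.4, 11.0, 9.6, 17.4, 13.6.
Cumulative: 10.9, 20.9, 34.3, 52.4, 66.4, 82.8, 93.8, 103.4, 120.8, 134.4.
The total first reaches 100 DD on day 8.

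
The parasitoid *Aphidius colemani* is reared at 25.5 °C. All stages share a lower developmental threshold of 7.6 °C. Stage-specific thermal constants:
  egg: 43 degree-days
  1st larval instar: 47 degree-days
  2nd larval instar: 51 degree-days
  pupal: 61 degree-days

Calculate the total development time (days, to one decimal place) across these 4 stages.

Daily accumulation at 25.5 °C = 25.5 − 7.6 = 17.9 DD/day.
Total K = 43 + 47 + 51 + 61 = 202 DD.
Total duration = 202 / 17.9 = 11.285 ≈ 11.3 days.

11.3 days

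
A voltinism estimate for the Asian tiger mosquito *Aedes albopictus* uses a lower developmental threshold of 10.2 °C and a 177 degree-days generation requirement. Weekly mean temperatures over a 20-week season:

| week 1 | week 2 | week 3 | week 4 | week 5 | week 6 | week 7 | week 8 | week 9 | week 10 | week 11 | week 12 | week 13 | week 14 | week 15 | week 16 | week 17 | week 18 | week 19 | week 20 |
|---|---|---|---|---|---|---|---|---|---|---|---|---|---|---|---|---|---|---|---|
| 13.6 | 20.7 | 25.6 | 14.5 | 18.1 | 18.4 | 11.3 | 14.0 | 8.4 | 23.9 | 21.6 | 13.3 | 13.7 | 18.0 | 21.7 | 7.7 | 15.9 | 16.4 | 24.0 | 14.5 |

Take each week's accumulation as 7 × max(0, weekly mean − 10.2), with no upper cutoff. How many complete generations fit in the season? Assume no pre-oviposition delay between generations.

5 generations

Weekly DD (7 × max(0, T̄ − 10.2)): 23.8, 73.5, 107.8, 30.1, 55.3, 57.4, 7.7, 26.6, 0.0, 95.9, 79.8, 21.7, 24.5, 54.6, 80.5, 0.0, 39.9, 43.4, 96.6, 30.1.
Season total = 949.2 DD.
Complete generations = ⌊949.2 / 177⌋ = 5.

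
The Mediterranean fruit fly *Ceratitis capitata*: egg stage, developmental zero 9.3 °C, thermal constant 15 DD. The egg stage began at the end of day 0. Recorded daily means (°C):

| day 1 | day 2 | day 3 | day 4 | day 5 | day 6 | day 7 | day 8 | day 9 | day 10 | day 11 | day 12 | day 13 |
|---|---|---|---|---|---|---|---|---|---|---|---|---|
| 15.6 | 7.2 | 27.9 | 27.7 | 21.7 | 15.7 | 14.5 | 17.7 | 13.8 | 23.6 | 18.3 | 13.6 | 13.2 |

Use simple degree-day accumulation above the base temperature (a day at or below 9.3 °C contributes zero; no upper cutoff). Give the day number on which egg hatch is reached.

day 3

Daily DD above 9.3 °C: 6.3, 0.0, 18.6, 18.4, 12.4, 6.4, 5.2, 8.4, 4.5, 14.3, 9.0, 4.3, 3.9.
Cumulative: 6.3, 6.3, 24.9, 43.3, 55.7, 62.1, 67.3, 75.7, 80.2, 94.5, 103.5, 107.8, 111.7.
The total first reaches 15 DD on day 3.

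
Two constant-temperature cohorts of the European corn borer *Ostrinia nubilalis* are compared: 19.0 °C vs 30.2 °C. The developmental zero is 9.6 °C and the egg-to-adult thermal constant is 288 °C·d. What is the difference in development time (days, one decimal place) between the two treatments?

At 19.0 °C: 288 / (19.0 − 9.6) = 288 / 9.4 = 30.638 d.
At 30.2 °C: 288 / (30.2 − 9.6) = 288 / 20.6 = 13.981 d.
Difference = |30.638 − 13.981| = 16.658 ≈ 16.7 days.

16.7 days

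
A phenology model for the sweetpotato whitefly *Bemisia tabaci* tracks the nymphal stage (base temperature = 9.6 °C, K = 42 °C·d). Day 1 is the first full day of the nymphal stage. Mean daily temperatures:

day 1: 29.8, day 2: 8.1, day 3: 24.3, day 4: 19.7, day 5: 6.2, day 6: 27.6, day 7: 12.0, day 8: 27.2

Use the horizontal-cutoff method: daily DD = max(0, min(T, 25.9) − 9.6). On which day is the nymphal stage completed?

Daily DD above 9.6 °C (capped at 16.3): 16.3, 0.0, 14.7, 10.1, 0.0, 16.3, 2.4, 16.3.
Cumulative: 16.3, 16.3, 31.0, 41.1, 41.1, 57.4, 59.8, 76.1.
The total first reaches 42 DD on day 6.

day 6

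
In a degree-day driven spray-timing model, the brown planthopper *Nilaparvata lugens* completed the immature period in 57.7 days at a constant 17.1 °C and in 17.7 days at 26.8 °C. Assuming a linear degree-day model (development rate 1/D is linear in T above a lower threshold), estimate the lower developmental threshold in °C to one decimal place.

Equal thermal constants: D₁(T₁ − T_b) = D₂(T₂ − T_b).
57.7·(17.1 − T_b) = 17.7·(26.8 − T_b)
T_b = (57.7·17.1 − 17.7·26.8) / (57.7 − 17.7) = 512.31 / 40.0 = 12.808 °C ≈ 12.8 °C.

12.8 °C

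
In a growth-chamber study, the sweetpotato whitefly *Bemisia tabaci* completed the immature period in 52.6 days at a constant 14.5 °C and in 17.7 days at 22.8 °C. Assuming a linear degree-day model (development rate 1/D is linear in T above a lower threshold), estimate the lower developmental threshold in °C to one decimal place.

10.3 °C

Equal thermal constants: D₁(T₁ − T_b) = D₂(T₂ − T_b).
52.6·(14.5 − T_b) = 17.7·(22.8 − T_b)
T_b = (52.6·14.5 − 17.7·22.8) / (52.6 − 17.7) = 359.14 / 34.9 = 10.291 °C ≈ 10.3 °C.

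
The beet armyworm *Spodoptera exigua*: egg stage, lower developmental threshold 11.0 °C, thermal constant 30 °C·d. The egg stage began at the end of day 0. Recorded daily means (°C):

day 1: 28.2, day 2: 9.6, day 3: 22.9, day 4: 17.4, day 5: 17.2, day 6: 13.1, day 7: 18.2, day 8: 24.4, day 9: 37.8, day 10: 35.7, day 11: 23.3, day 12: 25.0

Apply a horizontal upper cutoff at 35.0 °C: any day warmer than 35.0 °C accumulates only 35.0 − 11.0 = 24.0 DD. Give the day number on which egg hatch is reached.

day 4

Daily DD above 11.0 °C (capped at 24.0): 17.2, 0.0, 11.9, 6.4, 6.2, 2.1, 7.2, 13.4, 24.0, 24.0, 12.3, 14.0.
Cumulative: 17.2, 17.2, 29.1, 35.5, 41.7, 43.8, 51.0, 64.4, 88.4, 112.4, 124.7, 138.7.
The total first reaches 30 DD on day 4.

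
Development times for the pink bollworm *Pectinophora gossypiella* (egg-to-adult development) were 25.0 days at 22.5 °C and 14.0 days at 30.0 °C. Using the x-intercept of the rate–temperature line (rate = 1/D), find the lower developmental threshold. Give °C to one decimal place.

13.0 °C

Linear rate model ⇒ the product D·(T − T_b) is constant across temperatures.
25.0·(22.5 − T_b) = 14.0·(30.0 − T_b)
T_b = (25.0·22.5 − 14.0·30.0) / (25.0 − 14.0) = 142.50 / 11.0 = 12.955 °C ≈ 13.0 °C.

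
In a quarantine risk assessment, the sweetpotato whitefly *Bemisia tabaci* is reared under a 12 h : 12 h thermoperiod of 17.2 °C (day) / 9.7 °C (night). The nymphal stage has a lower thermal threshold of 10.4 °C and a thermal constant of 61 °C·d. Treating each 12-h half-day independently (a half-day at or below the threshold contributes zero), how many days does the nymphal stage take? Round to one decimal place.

Day half: max(0, 17.2 − 10.4) × 0.5 = 6.8 × 0.5 = 3.40 DD.
Night half: max(0, 9.7 − 10.4) × 0.5 = 0.0 × 0.5 = 0.00 DD.
Per 24 h: 3.40 DD/day.
Duration = 61 / 3.40 = 17.941 ≈ 17.9 days.

17.9 days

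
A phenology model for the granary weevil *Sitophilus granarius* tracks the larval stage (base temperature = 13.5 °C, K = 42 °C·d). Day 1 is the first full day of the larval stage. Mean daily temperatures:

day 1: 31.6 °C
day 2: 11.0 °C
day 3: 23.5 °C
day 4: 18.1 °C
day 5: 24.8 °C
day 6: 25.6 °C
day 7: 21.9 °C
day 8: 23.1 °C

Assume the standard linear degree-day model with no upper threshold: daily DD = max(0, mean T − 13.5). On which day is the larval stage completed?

day 5

Daily DD above 13.5 °C: 18.1, 0.0, 10.0, 4.6, 11.3, 12.1, 8.4, 9.6.
Cumulative: 18.1, 18.1, 28.1, 32.7, 44.0, 56.1, 64.5, 74.1.
The total first reaches 42 DD on day 5.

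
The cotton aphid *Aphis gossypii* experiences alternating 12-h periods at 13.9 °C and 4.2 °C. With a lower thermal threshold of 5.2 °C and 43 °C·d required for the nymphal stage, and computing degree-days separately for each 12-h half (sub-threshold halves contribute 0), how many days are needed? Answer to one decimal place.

9.9 days

Day half: max(0, 13.9 − 5.2) × 0.5 = 8.7 × 0.5 = 4.35 DD.
Night half: max(0, 4.2 − 5.2) × 0.5 = 0.0 × 0.5 = 0.00 DD.
Per 24 h: 4.35 DD/day.
Duration = 43 / 4.35 = 9.885 ≈ 9.9 days.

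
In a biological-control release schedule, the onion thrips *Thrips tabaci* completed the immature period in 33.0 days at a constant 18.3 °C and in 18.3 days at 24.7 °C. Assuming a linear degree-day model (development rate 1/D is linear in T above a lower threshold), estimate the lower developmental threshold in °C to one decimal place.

10.3 °C

Equal thermal constants: D₁(T₁ − T_b) = D₂(T₂ − T_b).
33.0·(18.3 − T_b) = 18.3·(24.7 − T_b)
T_b = (33.0·18.3 − 18.3·24.7) / (33.0 − 18.3) = 151.89 / 14.7 = 10.333 °C ≈ 10.3 °C.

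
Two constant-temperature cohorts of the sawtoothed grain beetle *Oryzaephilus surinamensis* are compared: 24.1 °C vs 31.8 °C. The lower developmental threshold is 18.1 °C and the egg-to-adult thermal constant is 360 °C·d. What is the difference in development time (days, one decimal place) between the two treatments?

33.7 days

At 24.1 °C: 360 / (24.1 − 18.1) = 360 / 6.0 = 60.000 d.
At 31.8 °C: 360 / (31.8 − 18.1) = 360 / 13.7 = 26.277 d.
Difference = |60.000 − 26.277| = 33.723 ≈ 33.7 days.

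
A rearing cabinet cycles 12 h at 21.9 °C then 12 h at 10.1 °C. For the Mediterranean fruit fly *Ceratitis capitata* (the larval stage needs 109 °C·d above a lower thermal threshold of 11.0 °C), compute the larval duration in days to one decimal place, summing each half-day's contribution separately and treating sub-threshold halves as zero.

Day half: max(0, 21.9 − 11.0) × 0.5 = 10.9 × 0.5 = 5.45 DD.
Night half: max(0, 10.1 − 11.0) × 0.5 = 0.0 × 0.5 = 0.00 DD.
Per 24 h: 5.45 DD/day.
Duration = 109 / 5.45 = 20.000 ≈ 20.0 days.

20.0 days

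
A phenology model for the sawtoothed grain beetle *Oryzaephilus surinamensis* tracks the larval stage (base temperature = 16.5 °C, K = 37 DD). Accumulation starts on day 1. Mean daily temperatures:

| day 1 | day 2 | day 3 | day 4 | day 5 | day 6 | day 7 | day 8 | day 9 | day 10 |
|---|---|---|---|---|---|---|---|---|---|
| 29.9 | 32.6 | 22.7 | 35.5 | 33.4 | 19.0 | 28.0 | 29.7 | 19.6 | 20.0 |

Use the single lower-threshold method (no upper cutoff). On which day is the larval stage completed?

Daily DD above 16.5 °C: 13.4, 16.1, 6.2, 19.0, 16.9, 2.5, 11.5, 13.2, 3.1, 3.5.
Cumulative: 13.4, 29.5, 35.7, 54.7, 71.6, 74.1, 85.6, 98.8, 101.9, 105.4.
The total first reaches 37 DD on day 4.

day 4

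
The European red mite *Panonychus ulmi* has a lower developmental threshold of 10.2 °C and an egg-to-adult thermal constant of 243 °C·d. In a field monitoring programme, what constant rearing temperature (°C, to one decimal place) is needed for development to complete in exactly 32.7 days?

17.6 °C

Required daily accumulation = 243 / 32.7 = 7.431 DD/day.
T = T_base + 7.431 = 10.2 + 7.431 = 17.631 ≈ 17.6 °C.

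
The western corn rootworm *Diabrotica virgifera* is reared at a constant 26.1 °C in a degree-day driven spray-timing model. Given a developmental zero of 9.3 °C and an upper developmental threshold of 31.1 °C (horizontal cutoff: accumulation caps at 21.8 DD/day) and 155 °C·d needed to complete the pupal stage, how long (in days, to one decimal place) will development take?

9.2 days

Daily accumulation = 26.1 − 9.3 = 16.8 DD/day.
Duration = 155 / 16.8 = 9.226 ≈ 9.2 days.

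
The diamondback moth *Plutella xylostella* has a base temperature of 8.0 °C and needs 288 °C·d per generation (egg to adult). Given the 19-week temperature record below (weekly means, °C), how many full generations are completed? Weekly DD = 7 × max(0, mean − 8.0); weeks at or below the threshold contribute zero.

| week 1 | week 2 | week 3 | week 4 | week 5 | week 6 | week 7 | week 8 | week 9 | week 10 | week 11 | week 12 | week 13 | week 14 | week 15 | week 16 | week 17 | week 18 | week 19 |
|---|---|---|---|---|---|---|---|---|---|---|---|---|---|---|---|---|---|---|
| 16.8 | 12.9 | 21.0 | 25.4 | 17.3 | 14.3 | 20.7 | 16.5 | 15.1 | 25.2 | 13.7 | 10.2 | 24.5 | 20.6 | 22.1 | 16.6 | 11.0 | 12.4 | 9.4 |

Weekly DD (7 × max(0, T̄ − 8.0)): 61.6, 34.3, 91.0, 121.8, 65.1, 44.1, 88.9, 59.5, 49.7, 120.4, 39.9, 15.4, 115.5, 88.2, 98.7, 60.2, 21.0, 30.8, 9.8.
Season total = 1215.9 DD.
Complete generations = ⌊1215.9 / 288⌋ = 4.

4 generations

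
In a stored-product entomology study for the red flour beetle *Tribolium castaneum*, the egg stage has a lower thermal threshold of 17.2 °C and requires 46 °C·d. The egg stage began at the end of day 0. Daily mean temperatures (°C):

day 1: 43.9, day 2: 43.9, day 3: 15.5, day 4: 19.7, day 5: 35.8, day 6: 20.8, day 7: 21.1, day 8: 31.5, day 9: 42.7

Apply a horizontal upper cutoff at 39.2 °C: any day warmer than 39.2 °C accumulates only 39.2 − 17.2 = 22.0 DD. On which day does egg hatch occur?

day 4

Daily DD above 17.2 °C (capped at 22.0): 22.0, 22.0, 0.0, 2.5, 18.6, 3.6, 3.9, 14.3, 22.0.
Cumulative: 22.0, 44.0, 44.0, 46.5, 65.1, 68.7, 72.6, 86.9, 108.9.
The total first reaches 46 DD on day 4.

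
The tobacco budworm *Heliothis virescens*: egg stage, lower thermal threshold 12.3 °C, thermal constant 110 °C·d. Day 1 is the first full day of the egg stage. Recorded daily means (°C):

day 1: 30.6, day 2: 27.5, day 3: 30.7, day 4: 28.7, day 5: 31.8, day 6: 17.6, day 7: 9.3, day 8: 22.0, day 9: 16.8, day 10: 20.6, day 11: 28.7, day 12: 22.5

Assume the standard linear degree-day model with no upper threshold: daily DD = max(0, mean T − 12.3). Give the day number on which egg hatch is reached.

Daily DD above 12.3 °C: 18.3, 15.2, 18.4, 16.4, 19.5, 5.3, 0.0, 9.7, 4.5, 8.3, 16.4, 10.2.
Cumulative: 18.3, 33.5, 51.9, 68.3, 87.8, 93.1, 93.1, 102.8, 107.3, 115.6, 132.0, 142.2.
The total first reaches 110 DD on day 10.

day 10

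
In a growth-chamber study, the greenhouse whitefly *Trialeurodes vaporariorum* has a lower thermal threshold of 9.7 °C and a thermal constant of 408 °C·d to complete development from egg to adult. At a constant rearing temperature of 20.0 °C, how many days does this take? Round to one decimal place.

39.6 days

Daily accumulation = 20.0 − 9.7 = 10.3 DD/day.
Duration = 408 / 10.3 = 39.612 ≈ 39.6 days.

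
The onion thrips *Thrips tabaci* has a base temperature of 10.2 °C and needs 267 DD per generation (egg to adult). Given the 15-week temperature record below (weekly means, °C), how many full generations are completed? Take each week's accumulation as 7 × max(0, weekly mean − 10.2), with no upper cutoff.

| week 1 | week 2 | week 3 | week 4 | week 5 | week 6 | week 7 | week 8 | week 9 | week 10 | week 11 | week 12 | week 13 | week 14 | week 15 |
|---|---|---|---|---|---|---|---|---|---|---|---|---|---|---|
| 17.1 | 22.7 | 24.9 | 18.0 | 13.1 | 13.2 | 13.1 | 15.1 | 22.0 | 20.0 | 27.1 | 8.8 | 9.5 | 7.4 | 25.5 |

Weekly DD (7 × max(0, T̄ − 10.2)): 48.3, 87.5, 102.9, 54.6, 20.3, 21.0, 20.3, 34.3, 82.6, 68.6, 118.3, 0.0, 0.0, 0.0, 107.1.
Season total = 765.8 DD.
Complete generations = ⌊765.8 / 267⌋ = 2.

2 generations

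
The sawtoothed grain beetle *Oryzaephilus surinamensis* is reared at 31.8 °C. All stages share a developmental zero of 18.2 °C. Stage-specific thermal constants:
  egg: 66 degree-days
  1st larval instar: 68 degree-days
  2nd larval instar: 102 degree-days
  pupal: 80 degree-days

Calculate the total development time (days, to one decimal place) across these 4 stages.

Daily accumulation at 31.8 °C = 31.8 − 18.2 = 13.6 DD/day.
Total K = 66 + 68 + 102 + 80 = 316 DD.
Total duration = 316 / 13.6 = 23.235 ≈ 23.2 days.

23.2 days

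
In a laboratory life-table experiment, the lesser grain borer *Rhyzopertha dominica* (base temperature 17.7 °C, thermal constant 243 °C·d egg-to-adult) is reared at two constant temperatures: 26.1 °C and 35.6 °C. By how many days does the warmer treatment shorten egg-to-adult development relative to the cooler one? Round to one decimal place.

15.4 days

At 26.1 °C: 243 / (26.1 − 17.7) = 243 / 8.4 = 28.929 d.
At 35.6 °C: 243 / (35.6 − 17.7) = 243 / 17.9 = 13.575 d.
Difference = |28.929 − 13.575| = 15.353 ≈ 15.4 days.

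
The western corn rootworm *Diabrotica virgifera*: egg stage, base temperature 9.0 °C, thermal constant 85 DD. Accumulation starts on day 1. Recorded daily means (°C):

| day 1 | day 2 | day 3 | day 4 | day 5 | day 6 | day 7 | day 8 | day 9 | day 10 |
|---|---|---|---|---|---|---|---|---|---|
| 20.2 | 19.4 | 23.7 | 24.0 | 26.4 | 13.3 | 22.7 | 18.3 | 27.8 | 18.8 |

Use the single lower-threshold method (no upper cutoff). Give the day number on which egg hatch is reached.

Daily DD above 9.0 °C: 11.2, 10.4, 14.7, 15.0, 17.4, 4.3, 13.7, 9.3, 18.8, 9.8.
Cumulative: 11.2, 21.6, 36.3, 51.3, 68.7, 73.0, 86.7, 96.0, 114.8, 124.6.
The total first reaches 85 DD on day 7.

day 7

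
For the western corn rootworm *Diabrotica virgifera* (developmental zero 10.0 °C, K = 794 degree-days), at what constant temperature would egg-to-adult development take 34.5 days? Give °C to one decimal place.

Required daily accumulation = 794 / 34.5 = 23.014 DD/day.
T = T_base + 23.014 = 10.0 + 23.014 = 33.014 ≈ 33.0 °C.

33.0 °C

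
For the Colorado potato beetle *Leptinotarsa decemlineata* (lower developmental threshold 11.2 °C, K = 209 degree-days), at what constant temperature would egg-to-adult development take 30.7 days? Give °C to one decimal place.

18.0 °C

Required daily accumulation = 209 / 30.7 = 6.808 DD/day.
T = T_base + 6.808 = 11.2 + 6.808 = 18.008 ≈ 18.0 °C.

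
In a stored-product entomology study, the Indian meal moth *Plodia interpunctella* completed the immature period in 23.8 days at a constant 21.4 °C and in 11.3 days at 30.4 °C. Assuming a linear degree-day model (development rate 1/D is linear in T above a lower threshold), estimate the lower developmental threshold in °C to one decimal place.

13.3 °C

Linear rate model ⇒ the product D·(T − T_b) is constant across temperatures.
23.8·(21.4 − T_b) = 11.3·(30.4 − T_b)
T_b = (23.8·21.4 − 11.3·30.4) / (23.8 − 11.3) = 165.80 / 12.5 = 13.264 °C ≈ 13.3 °C.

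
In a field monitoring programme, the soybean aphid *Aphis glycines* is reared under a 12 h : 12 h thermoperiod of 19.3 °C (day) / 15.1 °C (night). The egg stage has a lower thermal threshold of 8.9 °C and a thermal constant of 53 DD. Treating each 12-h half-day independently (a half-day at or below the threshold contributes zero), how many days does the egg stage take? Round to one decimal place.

6.4 days

Day half: max(0, 19.3 − 8.9) × 0.5 = 10.4 × 0.5 = 5.20 DD.
Night half: max(0, 15.1 − 8.9) × 0.5 = 6.2 × 0.5 = 3.10 DD.
Per 24 h: 8.30 DD/day.
Duration = 53 / 8.30 = 6.386 ≈ 6.4 days.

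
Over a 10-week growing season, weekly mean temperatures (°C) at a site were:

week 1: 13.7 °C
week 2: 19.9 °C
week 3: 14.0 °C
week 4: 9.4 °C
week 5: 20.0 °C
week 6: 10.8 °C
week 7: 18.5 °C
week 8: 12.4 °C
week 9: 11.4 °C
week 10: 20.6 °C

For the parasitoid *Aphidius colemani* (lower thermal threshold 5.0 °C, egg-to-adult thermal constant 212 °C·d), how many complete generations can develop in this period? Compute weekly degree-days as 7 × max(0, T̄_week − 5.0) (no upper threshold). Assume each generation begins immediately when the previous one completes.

Weekly DD (7 × max(0, T̄ − 5.0)): 60.9, 104.3, 63.0, 30.8, 105.0, 40.6, 94.5, 51.8, 44.8, 109.2.
Season total = 704.9 DD.
Complete generations = ⌊704.9 / 212⌋ = 3.

3 generations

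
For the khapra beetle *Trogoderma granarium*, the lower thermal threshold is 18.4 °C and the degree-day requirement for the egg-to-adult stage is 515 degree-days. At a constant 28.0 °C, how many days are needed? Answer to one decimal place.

Daily accumulation = 28.0 − 18.4 = 9.6 DD/day.
Duration = 515 / 9.6 = 53.646 ≈ 53.6 days.

53.6 days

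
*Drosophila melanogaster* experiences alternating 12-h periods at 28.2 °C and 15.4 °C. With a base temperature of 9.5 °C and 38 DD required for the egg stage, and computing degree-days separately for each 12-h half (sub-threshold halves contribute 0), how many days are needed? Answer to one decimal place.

Day half: max(0, 28.2 − 9.5) × 0.5 = 18.7 × 0.5 = 9.35 DD.
Night half: max(0, 15.4 − 9.5) × 0.5 = 5.9 × 0.5 = 2.95 DD.
Per 24 h: 12.30 DD/day.
Duration = 38 / 12.30 = 3.089 ≈ 3.1 days.

3.1 days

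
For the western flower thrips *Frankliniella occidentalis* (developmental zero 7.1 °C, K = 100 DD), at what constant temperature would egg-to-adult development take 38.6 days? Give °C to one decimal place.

9.7 °C

Required daily accumulation = 100 / 38.6 = 2.591 DD/day.
T = T_base + 2.591 = 7.1 + 2.591 = 9.691 ≈ 9.7 °C.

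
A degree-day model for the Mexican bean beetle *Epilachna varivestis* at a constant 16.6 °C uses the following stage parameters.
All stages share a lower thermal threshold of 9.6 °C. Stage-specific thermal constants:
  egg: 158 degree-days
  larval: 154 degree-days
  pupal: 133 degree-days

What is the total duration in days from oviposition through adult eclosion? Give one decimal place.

63.6 days

Daily accumulation at 16.6 °C = 16.6 − 9.6 = 7.0 DD/day.
Total K = 158 + 154 + 133 = 445 DD.
Total duration = 445 / 7.0 = 63.571 ≈ 63.6 days.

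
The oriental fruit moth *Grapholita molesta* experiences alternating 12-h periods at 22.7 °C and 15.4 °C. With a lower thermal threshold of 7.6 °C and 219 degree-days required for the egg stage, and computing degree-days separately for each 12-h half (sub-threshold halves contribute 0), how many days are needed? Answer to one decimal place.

19.1 days

Day half: max(0, 22.7 − 7.6) × 0.5 = 15.1 × 0.5 = 7.55 DD.
Night half: max(0, 15.4 − 7.6) × 0.5 = 7.8 × 0.5 = 3.90 DD.
Per 24 h: 11.45 DD/day.
Duration = 219 / 11.45 = 19.127 ≈ 19.1 days.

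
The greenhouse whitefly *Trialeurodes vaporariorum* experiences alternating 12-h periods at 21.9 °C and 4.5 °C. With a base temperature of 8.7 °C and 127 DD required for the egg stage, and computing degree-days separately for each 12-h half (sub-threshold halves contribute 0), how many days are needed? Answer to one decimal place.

19.2 days

Day half: max(0, 21.9 − 8.7) × 0.5 = 13.2 × 0.5 = 6.60 DD.
Night half: max(0, 4.5 − 8.7) × 0.5 = 0.0 × 0.5 = 0.00 DD.
Per 24 h: 6.60 DD/day.
Duration = 127 / 6.60 = 19.242 ≈ 19.2 days.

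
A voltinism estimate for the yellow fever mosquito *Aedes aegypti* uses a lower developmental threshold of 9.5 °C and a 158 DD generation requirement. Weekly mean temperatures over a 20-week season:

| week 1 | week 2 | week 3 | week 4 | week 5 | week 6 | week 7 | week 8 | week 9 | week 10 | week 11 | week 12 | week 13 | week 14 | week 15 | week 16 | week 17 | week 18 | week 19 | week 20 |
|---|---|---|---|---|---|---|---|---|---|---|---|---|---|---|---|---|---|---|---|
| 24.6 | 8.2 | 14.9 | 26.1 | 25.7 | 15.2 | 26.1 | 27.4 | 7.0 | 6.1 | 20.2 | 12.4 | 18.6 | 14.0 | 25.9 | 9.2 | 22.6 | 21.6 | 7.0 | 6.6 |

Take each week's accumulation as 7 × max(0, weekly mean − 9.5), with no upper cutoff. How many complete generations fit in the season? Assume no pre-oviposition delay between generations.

7 generations

Weekly DD (7 × max(0, T̄ − 9.5)): 105.7, 0.0, 37.8, 116.2, 113.4, 39.9, 116.2, 125.3, 0.0, 0.0, 74.9, 20.3, 63.7, 31.5, 114.8, 0.0, 91.7, 84.7, 0.0, 0.0.
Season total = 1136.1 DD.
Complete generations = ⌊1136.1 / 158⌋ = 7.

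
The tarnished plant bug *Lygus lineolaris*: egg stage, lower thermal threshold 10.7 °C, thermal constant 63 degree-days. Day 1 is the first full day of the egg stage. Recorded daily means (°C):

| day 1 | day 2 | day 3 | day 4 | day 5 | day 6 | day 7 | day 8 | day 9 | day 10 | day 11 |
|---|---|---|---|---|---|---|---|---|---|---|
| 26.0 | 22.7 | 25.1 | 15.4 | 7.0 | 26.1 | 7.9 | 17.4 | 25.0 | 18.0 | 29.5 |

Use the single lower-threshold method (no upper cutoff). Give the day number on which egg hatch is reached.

Daily DD above 10.7 °C: 15.3, 12.0, 14.4, 4.7, 0.0, 15.4, 0.0, 6.7, 14.3, 7.3, 18.8.
Cumulative: 15.3, 27.3, 41.7, 46.4, 46.4, 61.8, 61.8, 68.5, 82.8, 90.1, 108.9.
The total first reaches 63 DD on day 8.

day 8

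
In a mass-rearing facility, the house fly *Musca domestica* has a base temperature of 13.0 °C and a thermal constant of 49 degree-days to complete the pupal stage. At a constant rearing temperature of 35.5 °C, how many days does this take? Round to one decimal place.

Daily accumulation = 35.5 − 13.0 = 22.5 DD/day.
Duration = 49 / 22.5 = 2.178 ≈ 2.2 days.

2.2 days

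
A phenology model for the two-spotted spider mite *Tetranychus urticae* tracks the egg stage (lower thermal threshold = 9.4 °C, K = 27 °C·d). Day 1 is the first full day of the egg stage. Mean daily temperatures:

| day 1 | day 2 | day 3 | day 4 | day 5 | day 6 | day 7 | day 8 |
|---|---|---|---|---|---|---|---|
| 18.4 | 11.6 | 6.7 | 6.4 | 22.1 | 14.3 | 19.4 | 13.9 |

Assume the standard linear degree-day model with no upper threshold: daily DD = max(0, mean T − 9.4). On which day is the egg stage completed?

day 6

Daily DD above 9.4 °C: 9.0, 2.2, 0.0, 0.0, 12.7, 4.9, 10.0, 4.5.
Cumulative: 9.0, 11.2, 11.2, 11.2, 23.9, 28.8, 38.8, 43.3.
The total first reaches 27 DD on day 6.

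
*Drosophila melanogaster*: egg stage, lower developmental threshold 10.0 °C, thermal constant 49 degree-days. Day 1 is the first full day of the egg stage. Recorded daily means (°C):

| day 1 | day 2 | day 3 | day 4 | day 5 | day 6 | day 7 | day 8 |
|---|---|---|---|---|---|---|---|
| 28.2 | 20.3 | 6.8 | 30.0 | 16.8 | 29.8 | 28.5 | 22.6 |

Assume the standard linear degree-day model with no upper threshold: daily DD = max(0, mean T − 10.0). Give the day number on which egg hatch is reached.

Daily DD above 10.0 °C: 18.2, 10.3, 0.0, 20.0, 6.8, 19.8, 18.5, 12.6.
Cumulative: 18.2, 28.5, 28.5, 48.5, 55.3, 75.1, 93.6, 106.2.
The total first reaches 49 DD on day 5.

day 5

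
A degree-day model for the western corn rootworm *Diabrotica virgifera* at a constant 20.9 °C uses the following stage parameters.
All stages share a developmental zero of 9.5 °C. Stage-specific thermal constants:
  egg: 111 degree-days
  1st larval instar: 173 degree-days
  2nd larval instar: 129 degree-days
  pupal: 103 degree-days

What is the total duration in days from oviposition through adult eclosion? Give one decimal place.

45.3 days

Daily accumulation at 20.9 °C = 20.9 − 9.5 = 11.4 DD/day.
Total K = 111 + 173 + 129 + 103 = 516 DD.
Total duration = 516 / 11.4 = 45.263 ≈ 45.3 days.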